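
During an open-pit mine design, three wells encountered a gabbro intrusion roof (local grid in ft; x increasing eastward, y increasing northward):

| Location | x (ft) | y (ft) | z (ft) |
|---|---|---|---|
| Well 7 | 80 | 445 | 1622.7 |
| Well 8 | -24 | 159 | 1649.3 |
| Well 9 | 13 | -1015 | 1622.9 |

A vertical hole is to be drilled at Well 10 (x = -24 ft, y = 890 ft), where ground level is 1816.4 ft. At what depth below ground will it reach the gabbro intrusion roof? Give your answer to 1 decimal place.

157.4 ft

Two edge vectors: Well 7→Well 8 = (-104, -286, 26.6), Well 7→Well 9 = (-67, -1460, 0.2).
Normal n = (Well 7→Well 8) × (Well 7→Well 9) = (38778.8, -1761.4, 132678).
So ∂z/∂x = −n_x/n_z = −0.292278 and ∂z/∂y = −n_y/n_z = 0.013276.
Intercept c from Well 7: 1622.7 + 23.38 − 5.91 = 1640.17.
At (-24, 890): z_contact = 7.01 + 11.82 + 1640.17 = 1659.00 ft.
Depth below ground = 1816.4 − 1659.00 = 157.4 ft.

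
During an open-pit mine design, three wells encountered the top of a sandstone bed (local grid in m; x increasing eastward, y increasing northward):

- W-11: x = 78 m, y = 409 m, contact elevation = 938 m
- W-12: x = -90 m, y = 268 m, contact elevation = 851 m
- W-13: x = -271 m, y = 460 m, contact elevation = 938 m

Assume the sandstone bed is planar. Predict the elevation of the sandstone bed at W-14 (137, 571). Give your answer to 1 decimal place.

Let the plane be z = a·x + b·y + c.
W-12−W-11: −168a − 141b = −87;  W-13−W-11: −349a + 51b = 0.
Solving gives a = 0.07680, b = 0.52552.
Then c = 938 − a·78 − b·409 = 717.07.
At (137, 571): z = 10.5 + 300.1 + 717.07 = 1027.7 m.

1027.7 m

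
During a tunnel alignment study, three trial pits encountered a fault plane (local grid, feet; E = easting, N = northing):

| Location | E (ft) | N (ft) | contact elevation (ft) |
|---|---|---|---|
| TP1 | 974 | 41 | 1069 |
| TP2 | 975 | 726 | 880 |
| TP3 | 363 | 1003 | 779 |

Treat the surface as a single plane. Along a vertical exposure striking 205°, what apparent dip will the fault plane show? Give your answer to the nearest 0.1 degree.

13.1°

Two edge vectors: TP1→TP2 = (1, 685, -189), TP1→TP3 = (-611, 962, -290).
Normal n = (TP1→TP2) × (TP1→TP3) = (-16832, 115769, 419497).
So ∂z/∂E = −n_x/n_z = 0.04012 and ∂z/∂N = −n_y/n_z = −0.27597.
Unit vector along 205° is (sin 205°, cos 205°) = (-0.4226, -0.9063).
Slope in that direction = a·(-0.4226) + b·(-0.9063) = 0.23316.
Apparent dip = arctan|0.23316| = 13.1° (true dip is 15.6°, so apparent ≤ true as expected).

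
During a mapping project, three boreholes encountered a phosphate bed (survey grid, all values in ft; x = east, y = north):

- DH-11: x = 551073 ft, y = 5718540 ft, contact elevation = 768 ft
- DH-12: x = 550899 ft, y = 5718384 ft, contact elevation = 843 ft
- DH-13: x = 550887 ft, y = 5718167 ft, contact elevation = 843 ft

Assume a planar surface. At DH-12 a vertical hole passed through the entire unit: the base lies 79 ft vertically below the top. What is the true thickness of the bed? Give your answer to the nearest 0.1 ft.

71.9 ft

Let the plane be z = a·x + b·y + c.
DH-12−DH-11: −174a − 156b = 75;  DH-13−DH-11: −186a − 373b = 75.
Solving gives a = −0.45352, b = 0.02508.
|∇z| = √(a²+b²) = 0.45421, so dip δ = arctan(0.45421) = 24.43°.
True thickness = vertical thickness × cos δ = 79 × cos 24.43° = 71.9 ft.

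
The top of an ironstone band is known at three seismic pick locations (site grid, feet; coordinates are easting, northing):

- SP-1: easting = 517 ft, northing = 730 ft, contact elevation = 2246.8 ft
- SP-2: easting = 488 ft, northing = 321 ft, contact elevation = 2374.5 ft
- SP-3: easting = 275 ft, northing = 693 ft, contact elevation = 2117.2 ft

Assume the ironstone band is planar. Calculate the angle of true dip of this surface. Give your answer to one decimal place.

Two edge vectors: SP-1→SP-2 = (-29, -409, 127.7), SP-1→SP-3 = (-242, -37, -129.6).
Normal n = (SP-1→SP-2) × (SP-1→SP-3) = (57731.3, -34661.8, -97905).
So ∂z/∂easting = −n_x/n_z = 0.58967 and ∂z/∂northing = −n_y/n_z = −0.35404.
Gradient magnitude |∇z| = √(a² + b²) = √(0.34771 + 0.12534) = 0.68778.
True dip = arctan(0.68778) = 34.5°, dipping toward WNW (azimuth ≈ 301°).

34.5°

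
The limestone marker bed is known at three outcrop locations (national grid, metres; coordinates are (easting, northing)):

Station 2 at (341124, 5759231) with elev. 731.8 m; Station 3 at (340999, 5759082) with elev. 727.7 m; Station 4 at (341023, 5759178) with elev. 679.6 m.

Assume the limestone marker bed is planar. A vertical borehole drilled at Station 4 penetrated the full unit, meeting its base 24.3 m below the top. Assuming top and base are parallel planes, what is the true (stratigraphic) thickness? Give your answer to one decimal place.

Let the plane be z = a·E + b·N + c.
Station 3−Station 2: −125a − 149b = −4.1;  Station 4−Station 2: −101a − 53b = −52.2.
Solving gives a = 0.89750, b = −0.72542.
|∇z| = √(a²+b²) = 1.15400, so dip δ = arctan(1.15400) = 49.09°.
True thickness = vertical thickness × cos δ = 24.3 × cos 49.09° = 15.9 m.

15.9 m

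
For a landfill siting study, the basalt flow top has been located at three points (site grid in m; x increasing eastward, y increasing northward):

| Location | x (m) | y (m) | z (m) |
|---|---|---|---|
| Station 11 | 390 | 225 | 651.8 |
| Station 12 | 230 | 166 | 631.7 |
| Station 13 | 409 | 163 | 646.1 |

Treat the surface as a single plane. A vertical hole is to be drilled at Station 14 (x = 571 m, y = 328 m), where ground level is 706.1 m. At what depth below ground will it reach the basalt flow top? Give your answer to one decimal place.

Let the plane be z = a·x + b·y + c.
Station 12−Station 11: −160a − 59b = −20.1;  Station 13−Station 11: 19a − 62b = −5.7.
Solving gives a = 0.08241, b = 0.11719.
Then c = 651.8 − a·390 − b·225 = 593.29.
At (571, 328): z_contact = 47.06 + 38.44 + 593.29 = 678.79 m.
Depth below ground = 706.1 − 678.79 = 27.3 m.

27.3 m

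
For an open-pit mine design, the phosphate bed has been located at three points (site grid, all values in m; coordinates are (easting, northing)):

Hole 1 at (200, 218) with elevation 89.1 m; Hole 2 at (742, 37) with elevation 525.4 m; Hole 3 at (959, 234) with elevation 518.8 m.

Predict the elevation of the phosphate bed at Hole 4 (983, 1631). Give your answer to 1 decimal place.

Two edge vectors: Hole 1→Hole 2 = (542, -181, 436.3), Hole 1→Hole 3 = (759, 16, 429.7).
Normal n = (Hole 1→Hole 2) × (Hole 1→Hole 3) = (-84756.5, 98254.3, 146051).
So ∂z/∂E = −n_x/n_z = 0.580321 and ∂z/∂N = −n_y/n_z = −0.672740.
Intercept c from Hole 1: 89.1 − 116.06 + 146.66 = 119.69.
At (983, 1631): z = 570.5 − 1097.2 + 119.69 = -407.1 m.

-407.1 m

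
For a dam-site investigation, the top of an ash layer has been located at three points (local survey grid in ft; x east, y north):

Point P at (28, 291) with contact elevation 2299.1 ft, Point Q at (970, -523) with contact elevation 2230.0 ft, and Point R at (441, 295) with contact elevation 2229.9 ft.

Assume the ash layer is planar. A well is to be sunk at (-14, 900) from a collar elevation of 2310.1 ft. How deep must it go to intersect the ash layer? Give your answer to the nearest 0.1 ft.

69.7 ft

Two edge vectors: Point P→Point Q = (942, -814, -69.1), Point P→Point R = (413, 4, -69.2).
Normal n = (Point P→Point Q) × (Point P→Point R) = (56605.2, 36648.1, 339950).
So ∂z/∂x = −n_x/n_z = −0.16651 and ∂z/∂y = −n_y/n_z = −0.10780.
Intercept c from Point P: 2299.1 + 4.66 + 31.37 = 2335.13.
At (-14, 900): z_contact = 2.33 − 97.02 + 2335.13 = 2240.44 ft.
Depth below ground = 2310.1 − 2240.44 = 69.7 ft.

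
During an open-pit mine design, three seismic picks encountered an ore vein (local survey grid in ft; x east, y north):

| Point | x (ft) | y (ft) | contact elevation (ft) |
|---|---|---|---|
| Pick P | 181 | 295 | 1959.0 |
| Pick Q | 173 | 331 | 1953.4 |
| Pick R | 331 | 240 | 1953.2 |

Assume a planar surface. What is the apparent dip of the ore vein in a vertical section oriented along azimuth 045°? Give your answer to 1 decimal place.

11.3°

Let the plane be z = a·x + b·y + c.
Pick Q−Pick P: −8a + 36b = −5.6;  Pick R−Pick P: 150a − 55b = −5.8.
Solving gives a = −0.10419, b = −0.17871.
Unit vector along 045° is (sin 45°, cos 45°) = (0.7071, 0.7071).
Slope in that direction = a·(0.7071) + b·(0.7071) = −0.20004.
Apparent dip = arctan|0.20004| = 11.3° (true dip is 11.7°, so apparent ≤ true as expected).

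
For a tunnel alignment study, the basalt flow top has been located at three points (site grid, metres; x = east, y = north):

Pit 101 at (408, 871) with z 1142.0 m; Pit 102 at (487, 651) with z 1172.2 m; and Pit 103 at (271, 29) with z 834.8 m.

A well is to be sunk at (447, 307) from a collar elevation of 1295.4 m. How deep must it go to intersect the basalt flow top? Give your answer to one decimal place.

Two edge vectors: Pit 101→Pit 102 = (79, -220, 30.2), Pit 101→Pit 103 = (-137, -842, -307.2).
Normal n = (Pit 101→Pit 102) × (Pit 101→Pit 103) = (93012.4, 20131.4, -96658).
So ∂z/∂x = −n_x/n_z = 0.96228 and ∂z/∂y = −n_y/n_z = 0.20827.
Intercept c from Pit 101: 1142 − 392.61 − 181.41 = 567.98.
At (447, 307): z_contact = 430.14 + 63.94 + 567.98 = 1062.06 m.
Depth below ground = 1295.4 − 1062.06 = 233.3 m.

233.3 m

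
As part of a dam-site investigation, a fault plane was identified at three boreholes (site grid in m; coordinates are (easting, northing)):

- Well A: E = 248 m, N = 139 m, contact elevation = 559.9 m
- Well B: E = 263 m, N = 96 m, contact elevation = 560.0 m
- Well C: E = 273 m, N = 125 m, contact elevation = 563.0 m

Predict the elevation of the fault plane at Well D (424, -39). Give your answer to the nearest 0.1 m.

577.7 m

Let the plane be z = a·E + b·N + c.
Well B−Well A: 15a − 43b = 0.1;  Well C−Well A: 25a − 14b = 3.1.
Solving gives a = 0.15249, b = 0.05087.
Then c = 559.9 − a·248 − b·139 = 515.01.
At (424, -39): z = 64.7 − 2.0 + 515.01 = 577.7 m.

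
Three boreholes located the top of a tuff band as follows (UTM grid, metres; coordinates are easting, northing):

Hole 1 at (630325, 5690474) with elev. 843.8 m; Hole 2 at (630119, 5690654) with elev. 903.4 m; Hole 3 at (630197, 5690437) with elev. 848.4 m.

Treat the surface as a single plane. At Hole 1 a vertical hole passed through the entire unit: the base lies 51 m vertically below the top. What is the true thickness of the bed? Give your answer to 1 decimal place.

Two edge vectors: Hole 1→Hole 2 = (-206, 180, 59.6), Hole 1→Hole 3 = (-128, -37, 4.6).
Normal n = (Hole 1→Hole 2) × (Hole 1→Hole 3) = (3033.2, -6681.2, 30662).
So ∂z/∂easting = −n_x/n_z = −0.09892 and ∂z/∂northing = −n_y/n_z = 0.21790.
|∇z| = √(a²+b²) = 0.23930, so dip δ = arctan(0.23930) = 13.46°.
True thickness = vertical thickness × cos δ = 51 × cos 13.46° = 49.6 m.

49.6 m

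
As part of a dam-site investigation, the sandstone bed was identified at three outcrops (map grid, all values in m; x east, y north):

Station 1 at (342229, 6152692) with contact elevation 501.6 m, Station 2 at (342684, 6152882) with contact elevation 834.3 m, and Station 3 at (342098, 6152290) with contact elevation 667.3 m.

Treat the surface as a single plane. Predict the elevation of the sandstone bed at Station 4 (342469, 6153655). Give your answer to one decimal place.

27.5 m

Two edge vectors: Station 1→Station 2 = (455, 190, 332.7), Station 1→Station 3 = (-131, -402, 165.7).
Normal n = (Station 1→Station 2) × (Station 1→Station 3) = (165228.4, -118977.2, -158020).
So ∂z/∂x = −n_x/n_z = 1.045617011 and ∂z/∂y = −n_y/n_z = −0.752924946.
Intercept c from Station 1: 501.6 − 357840.46 + 4632515.29 = 4275176.43.
At (342469, 6153655): z = 358091.4 − 4633240.4 + 4275176.43 = 27.5 m.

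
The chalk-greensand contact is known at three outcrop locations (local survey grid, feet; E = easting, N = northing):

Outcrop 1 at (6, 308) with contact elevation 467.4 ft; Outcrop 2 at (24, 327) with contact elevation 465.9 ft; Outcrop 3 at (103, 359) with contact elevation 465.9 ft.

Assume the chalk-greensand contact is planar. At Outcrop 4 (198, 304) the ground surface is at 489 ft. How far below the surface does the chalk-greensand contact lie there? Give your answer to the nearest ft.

Let the plane be z = a·E + b·N + c.
Outcrop 2−Outcrop 1: 18a + 19b = −1.5;  Outcrop 3−Outcrop 1: 97a + 51b = −1.5.
Solving gives a = 0.05189, b = −0.12811.
Then c = 467.4 − a·6 − b·308 = 506.55.
At (198, 304): z_contact = 10.3 − 38.9 + 506.55 = 477.9 ft.
Depth below ground = 489 − 477.9 = 11 ft.

11 ft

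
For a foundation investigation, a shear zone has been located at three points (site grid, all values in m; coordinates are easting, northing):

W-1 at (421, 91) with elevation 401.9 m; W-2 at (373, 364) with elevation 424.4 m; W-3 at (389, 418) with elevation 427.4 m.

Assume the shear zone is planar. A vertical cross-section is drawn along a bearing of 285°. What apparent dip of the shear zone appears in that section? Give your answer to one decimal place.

Two edge vectors: W-1→W-2 = (-48, 273, 22.5), W-1→W-3 = (-32, 327, 25.5).
Normal n = (W-1→W-2) × (W-1→W-3) = (-396, 504, -6960).
So ∂z/∂easting = −n_x/n_z = −0.05690 and ∂z/∂northing = −n_y/n_z = 0.07241.
Unit vector along 285° is (sin 285°, cos 285°) = (-0.9659, 0.2588).
Slope in that direction = a·(-0.9659) + b·(0.2588) = 0.07370.
Apparent dip = arctan|0.07370| = 4.2° (true dip is 5.3°, so apparent ≤ true as expected).

4.2°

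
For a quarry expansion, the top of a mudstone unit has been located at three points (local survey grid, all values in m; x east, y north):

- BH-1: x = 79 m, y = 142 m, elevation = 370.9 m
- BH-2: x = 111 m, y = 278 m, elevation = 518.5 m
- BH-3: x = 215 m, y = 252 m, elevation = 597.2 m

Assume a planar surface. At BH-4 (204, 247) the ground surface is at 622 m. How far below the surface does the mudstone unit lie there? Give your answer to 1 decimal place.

39.8 m

Two edge vectors: BH-1→BH-2 = (32, 136, 147.6), BH-1→BH-3 = (136, 110, 226.3).
Normal n = (BH-1→BH-2) × (BH-1→BH-3) = (14540.8, 12832, -14976).
So ∂z/∂x = −n_x/n_z = 0.97094 and ∂z/∂y = −n_y/n_z = 0.85684.
Intercept c from BH-1: 370.9 − 76.70 − 121.67 = 172.52.
At (204, 247): z_contact = 198.07 + 211.64 + 172.52 = 582.24 m.
Depth below ground = 622 − 582.24 = 39.8 m.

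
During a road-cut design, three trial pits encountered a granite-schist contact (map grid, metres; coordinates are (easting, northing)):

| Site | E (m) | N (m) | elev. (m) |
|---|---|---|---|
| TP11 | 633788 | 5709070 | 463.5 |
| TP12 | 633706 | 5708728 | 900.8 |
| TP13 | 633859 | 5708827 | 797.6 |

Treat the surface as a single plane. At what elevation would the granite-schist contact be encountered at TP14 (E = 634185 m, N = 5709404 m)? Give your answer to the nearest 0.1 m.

Let the plane be z = a·E + b·N + c.
TP12−TP11: −82a − 342b = 437.3;  TP13−TP11: 71a − 243b = 334.1.
Solving gives a = 0.180924267, b = −1.322034473.
Then c = 463.5 − a·633788 − b·5709070 = 7433383.22.
At (634185, 5709404): z = 114739.5 − 7548028.9 + 7433383.22 = 93.8 m.

93.8 m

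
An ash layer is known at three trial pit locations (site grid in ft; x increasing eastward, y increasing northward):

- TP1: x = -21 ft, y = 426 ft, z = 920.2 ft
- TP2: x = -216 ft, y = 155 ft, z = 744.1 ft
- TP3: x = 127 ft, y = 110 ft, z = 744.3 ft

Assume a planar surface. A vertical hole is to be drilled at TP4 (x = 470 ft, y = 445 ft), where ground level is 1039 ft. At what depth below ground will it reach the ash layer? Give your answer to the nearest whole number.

Let the plane be z = a·x + b·y + c.
TP2−TP1: −195a − 271b = −176.1;  TP3−TP1: 148a − 316b = −175.9.
Solving gives a = 0.07843, b = 0.59338.
Then c = 920.2 − a·-21 − b·426 = 669.07.
At (470, 445): z_contact = 36.9 + 264.1 + 669.07 = 970.0 ft.
Depth below ground = 1039 − 970.0 = 69 ft.

69 ft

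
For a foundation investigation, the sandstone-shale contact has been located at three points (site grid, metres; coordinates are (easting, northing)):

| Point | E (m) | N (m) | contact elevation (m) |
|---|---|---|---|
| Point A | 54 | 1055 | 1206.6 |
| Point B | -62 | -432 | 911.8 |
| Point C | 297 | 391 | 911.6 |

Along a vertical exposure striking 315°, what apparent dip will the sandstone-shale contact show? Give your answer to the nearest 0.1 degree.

29.4°

Let the plane be z = a·E + b·N + c.
Point B−Point A: −116a − 1487b = −294.8;  Point C−Point A: 243a − 664b = −295.
Solving gives a = −0.55415, b = 0.24148.
Unit vector along 315° is (sin 315°, cos 315°) = (-0.7071, 0.7071).
Slope in that direction = a·(-0.7071) + b·(0.7071) = 0.56259.
Apparent dip = arctan|0.56259| = 29.4° (true dip is 31.2°, so apparent ≤ true as expected).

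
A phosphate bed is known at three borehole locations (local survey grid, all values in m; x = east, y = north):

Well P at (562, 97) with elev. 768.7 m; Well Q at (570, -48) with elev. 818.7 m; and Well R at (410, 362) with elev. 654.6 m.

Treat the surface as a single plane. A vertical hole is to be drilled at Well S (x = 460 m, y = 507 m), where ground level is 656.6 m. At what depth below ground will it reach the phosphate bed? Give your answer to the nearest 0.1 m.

42.4 m

Let the plane be z = a·x + b·y + c.
Well Q−Well P: 8a − 145b = 50;  Well R−Well P: −152a + 265b = −114.1.
Solving gives a = 0.16539, b = −0.33570.
Then c = 768.7 − a·562 − b·97 = 708.32.
At (460, 507): z_contact = 76.08 − 170.20 + 708.32 = 614.19 m.
Depth below ground = 656.6 − 614.19 = 42.4 m.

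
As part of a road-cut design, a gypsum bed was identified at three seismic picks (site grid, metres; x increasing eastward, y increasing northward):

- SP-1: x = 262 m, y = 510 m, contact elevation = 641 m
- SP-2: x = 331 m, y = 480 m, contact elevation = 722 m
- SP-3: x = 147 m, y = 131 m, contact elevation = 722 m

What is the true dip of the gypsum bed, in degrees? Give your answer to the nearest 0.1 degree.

47.2°

Let the plane be z = a·x + b·y + c.
SP-2−SP-1: 69a − 30b = 81;  SP-3−SP-1: −115a − 379b = 81.
Solving gives a = 0.95500, b = −0.50350.
Gradient magnitude |∇z| = √(a² + b²) = √(0.91203 + 0.25351) = 1.07960.
True dip = arctan(1.07960) = 47.2°, dipping toward WNW (azimuth ≈ 298°).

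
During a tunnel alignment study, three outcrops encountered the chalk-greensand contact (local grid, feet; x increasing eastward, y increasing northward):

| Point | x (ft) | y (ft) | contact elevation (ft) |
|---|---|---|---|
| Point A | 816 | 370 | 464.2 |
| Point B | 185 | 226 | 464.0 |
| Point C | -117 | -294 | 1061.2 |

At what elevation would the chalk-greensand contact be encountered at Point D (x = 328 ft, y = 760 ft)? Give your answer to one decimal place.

Let the plane be z = a·x + b·y + c.
Point B−Point A: −631a − 144b = −0.2;  Point C−Point A: −933a − 664b = 597.
Solving gives a = 0.30250, b = −1.32414.
Then c = 464.2 − a·816 − b·370 = 707.29.
At (328, 760): z = 99.2 − 1006.3 + 707.29 = -199.8 ft.

-199.8 ft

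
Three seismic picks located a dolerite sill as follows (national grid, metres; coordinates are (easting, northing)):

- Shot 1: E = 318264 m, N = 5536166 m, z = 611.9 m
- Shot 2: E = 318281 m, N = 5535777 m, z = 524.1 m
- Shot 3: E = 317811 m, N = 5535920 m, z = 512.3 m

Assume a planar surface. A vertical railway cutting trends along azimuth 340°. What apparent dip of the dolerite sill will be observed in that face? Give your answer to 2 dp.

Two edge vectors: Shot 1→Shot 2 = (17, -389, -87.8), Shot 1→Shot 3 = (-453, -246, -99.6).
Normal n = (Shot 1→Shot 2) × (Shot 1→Shot 3) = (17145.6, 41466.6, -180399).
So ∂z/∂E = −n_x/n_z = 0.09504 and ∂z/∂N = −n_y/n_z = 0.22986.
Unit vector along 340° is (sin 340°, cos 340°) = (-0.3420, 0.9397).
Slope in that direction = a·(-0.3420) + b·(0.9397) = 0.18349.
Apparent dip = arctan|0.18349| = 10.40° (true dip is 14.0°, so apparent ≤ true as expected).

10.40°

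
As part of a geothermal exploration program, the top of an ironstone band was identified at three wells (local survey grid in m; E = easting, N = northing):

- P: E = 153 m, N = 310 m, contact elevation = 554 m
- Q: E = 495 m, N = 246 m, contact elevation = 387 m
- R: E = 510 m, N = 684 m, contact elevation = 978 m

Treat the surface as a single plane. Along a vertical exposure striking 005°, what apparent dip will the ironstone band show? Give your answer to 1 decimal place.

Two edge vectors: P→Q = (342, -64, -167), P→R = (357, 374, 424).
Normal n = (P→Q) × (P→R) = (35322, -204627, 150756).
So ∂z/∂E = −n_x/n_z = −0.23430 and ∂z/∂N = −n_y/n_z = 1.35734.
Unit vector along 005° is (sin 5°, cos 5°) = (0.0872, 0.9962).
Slope in that direction = a·(0.0872) + b·(0.9962) = 1.33175.
Apparent dip = arctan|1.33175| = 53.1° (true dip is 54.0°, so apparent ≤ true as expected).

53.1°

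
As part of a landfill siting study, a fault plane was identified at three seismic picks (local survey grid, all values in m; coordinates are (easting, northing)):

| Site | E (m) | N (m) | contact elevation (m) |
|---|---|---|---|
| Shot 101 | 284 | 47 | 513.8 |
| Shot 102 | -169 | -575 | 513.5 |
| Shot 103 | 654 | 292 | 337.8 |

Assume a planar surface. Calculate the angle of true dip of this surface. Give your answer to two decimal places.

Two edge vectors: Shot 101→Shot 102 = (-453, -622, -0.3), Shot 101→Shot 103 = (370, 245, -176).
Normal n = (Shot 101→Shot 102) × (Shot 101→Shot 103) = (109545.5, -79839, 119155).
So ∂z/∂E = −n_x/n_z = −0.91935 and ∂z/∂N = −n_y/n_z = 0.67004.
Gradient magnitude |∇z| = √(a² + b²) = √(0.84521 + 0.44896) = 1.13761.
True dip = arctan(1.13761) = 48.68°, dipping toward SE (azimuth ≈ 126°).

48.68°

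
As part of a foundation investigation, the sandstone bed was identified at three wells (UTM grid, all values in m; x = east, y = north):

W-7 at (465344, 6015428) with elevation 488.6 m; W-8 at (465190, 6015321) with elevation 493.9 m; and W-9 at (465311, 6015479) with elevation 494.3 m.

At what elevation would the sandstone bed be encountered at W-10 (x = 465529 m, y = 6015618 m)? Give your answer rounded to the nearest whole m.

Let the plane be z = a·x + b·y + c.
W-8−W-7: −154a − 107b = 5.3;  W-9−W-7: −33a + 51b = 5.7.
Solving gives a = −0.07731225, b = 0.06173913.
Then c = 488.6 − a·465344 − b·6015428 = −334921.90.
At (465529, 6015618): z = −35991.1 + 371399.0 − 334921.90 = 486.0 m.

486 m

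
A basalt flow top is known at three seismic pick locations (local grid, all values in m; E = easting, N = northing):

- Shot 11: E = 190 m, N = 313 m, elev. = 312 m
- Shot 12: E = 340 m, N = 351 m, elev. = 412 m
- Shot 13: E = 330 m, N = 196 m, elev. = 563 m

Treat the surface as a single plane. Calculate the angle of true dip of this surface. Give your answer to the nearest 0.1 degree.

54.3°

Let the plane be z = a·E + b·N + c.
Shot 12−Shot 11: 150a + 38b = 100;  Shot 13−Shot 11: 140a − 117b = 251.
Solving gives a = 0.92864, b = −1.03411.
Gradient magnitude |∇z| = √(a² + b²) = √(0.86237 + 1.06937) = 1.38987.
True dip = arctan(1.38987) = 54.3°, dipping toward NW (azimuth ≈ 318°).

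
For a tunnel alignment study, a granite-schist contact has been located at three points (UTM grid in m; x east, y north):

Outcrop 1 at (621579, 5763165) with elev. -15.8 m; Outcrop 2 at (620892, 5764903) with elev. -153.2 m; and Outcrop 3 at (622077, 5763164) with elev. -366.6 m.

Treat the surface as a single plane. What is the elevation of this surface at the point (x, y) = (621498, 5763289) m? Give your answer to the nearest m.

Two edge vectors: Outcrop 1→Outcrop 2 = (-687, 1738, -137.4), Outcrop 1→Outcrop 3 = (498, -1, -350.8).
Normal n = (Outcrop 1→Outcrop 2) × (Outcrop 1→Outcrop 3) = (-609827.8, -309424.8, -864837).
So ∂z/∂x = −n_x/n_z = −0.70513611 and ∂z/∂y = −n_y/n_z = −0.35778395.
Intercept c from Outcrop 1: -15.8 + 438297.80 + 2061967.95 = 2500249.95.
At (621498, 5763289): z = −438240.7 − 2062012.3 + 2500249.95 = -3.0 m.

-3 m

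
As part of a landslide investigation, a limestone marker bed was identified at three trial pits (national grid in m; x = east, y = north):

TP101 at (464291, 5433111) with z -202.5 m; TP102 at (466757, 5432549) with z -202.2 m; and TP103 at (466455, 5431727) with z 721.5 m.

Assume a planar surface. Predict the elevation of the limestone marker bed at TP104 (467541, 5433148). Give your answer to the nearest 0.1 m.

-1008.5 m

Let the plane be z = a·x + b·y + c.
TP102−TP101: 2466a − 562b = 0.3;  TP103−TP101: 2164a − 1384b = 924.
Solving gives a = −0.236197409, b = −1.036944504.
Then c = -202.5 − a·464291 − b·5433111 = 5743296.42.
At (467541, 5433148): z = −110432.0 − 5633873.0 + 5743296.42 = -1008.5 m.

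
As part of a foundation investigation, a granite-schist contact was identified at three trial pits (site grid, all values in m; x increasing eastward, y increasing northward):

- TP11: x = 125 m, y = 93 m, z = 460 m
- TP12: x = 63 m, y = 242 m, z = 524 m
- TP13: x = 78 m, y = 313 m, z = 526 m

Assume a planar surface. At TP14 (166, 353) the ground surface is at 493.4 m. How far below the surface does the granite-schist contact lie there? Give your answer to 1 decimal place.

17.2 m

Let the plane be z = a·x + b·y + c.
TP12−TP11: −62a + 149b = 64;  TP13−TP11: −47a + 220b = 66.
Solving gives a = −0.63975, b = 0.16333.
Then c = 460 − a·125 − b·93 = 524.78.
At (166, 353): z_contact = −106.20 + 57.65 + 524.78 = 476.24 m.
Depth below ground = 493.4 − 476.24 = 17.2 m.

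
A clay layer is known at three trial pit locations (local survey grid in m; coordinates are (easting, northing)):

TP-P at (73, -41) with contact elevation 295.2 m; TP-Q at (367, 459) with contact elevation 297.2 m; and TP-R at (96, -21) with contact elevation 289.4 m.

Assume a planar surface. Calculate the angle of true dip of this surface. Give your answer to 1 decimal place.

31.3°

Let the plane be z = a·E + b·N + c.
TP-Q−TP-P: 294a + 500b = 2;  TP-R−TP-P: 23a + 20b = −5.8.
Solving gives a = −0.52313, b = 0.31160.
Gradient magnitude |∇z| = √(a² + b²) = √(0.27367 + 0.09710) = 0.60890.
True dip = arctan(0.60890) = 31.3°, dipping toward ESE (azimuth ≈ 121°).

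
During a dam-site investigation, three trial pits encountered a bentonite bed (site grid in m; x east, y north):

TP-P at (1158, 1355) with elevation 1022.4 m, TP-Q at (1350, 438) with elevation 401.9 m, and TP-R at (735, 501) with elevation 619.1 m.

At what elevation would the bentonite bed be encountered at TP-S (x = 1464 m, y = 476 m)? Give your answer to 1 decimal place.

Two edge vectors: TP-P→TP-Q = (192, -917, -620.5), TP-P→TP-R = (-423, -854, -403.3).
Normal n = (TP-P→TP-Q) × (TP-P→TP-R) = (-160080.9, 339905.1, -551859).
So ∂z/∂x = −n_x/n_z = −0.290076 and ∂z/∂y = −n_y/n_z = 0.615927.
Intercept c from TP-P: 1022.4 + 335.91 − 834.58 = 523.73.
At (1464, 476): z = −424.7 + 293.2 + 523.73 = 392.2 m.

392.2 m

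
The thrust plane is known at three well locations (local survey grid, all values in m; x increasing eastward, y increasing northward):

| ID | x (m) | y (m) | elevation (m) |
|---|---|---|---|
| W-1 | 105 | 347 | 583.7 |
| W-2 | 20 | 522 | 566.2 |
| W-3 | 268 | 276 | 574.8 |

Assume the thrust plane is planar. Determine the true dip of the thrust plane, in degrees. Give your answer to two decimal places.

11.48°

Two edge vectors: W-1→W-2 = (-85, 175, -17.5), W-1→W-3 = (163, -71, -8.9).
Normal n = (W-1→W-2) × (W-1→W-3) = (-2800, -3609, -22490).
So ∂z/∂x = −n_x/n_z = −0.12450 and ∂z/∂y = −n_y/n_z = −0.16047.
Gradient magnitude |∇z| = √(a² + b²) = √(0.01550 + 0.02575) = 0.20310.
True dip = arctan(0.20310) = 11.48°, dipping toward NE (azimuth ≈ 038°).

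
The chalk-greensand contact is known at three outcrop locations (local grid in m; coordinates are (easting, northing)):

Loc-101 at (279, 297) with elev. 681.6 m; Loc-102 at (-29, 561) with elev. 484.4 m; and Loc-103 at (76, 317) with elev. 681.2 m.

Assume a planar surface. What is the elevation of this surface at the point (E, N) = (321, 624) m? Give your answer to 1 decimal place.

Two edge vectors: Loc-101→Loc-102 = (-308, 264, -197.2), Loc-101→Loc-103 = (-203, 20, -0.4).
Normal n = (Loc-101→Loc-102) × (Loc-101→Loc-103) = (3838.4, 39908.4, 47432).
So ∂z/∂E = −n_x/n_z = −0.08092 and ∂z/∂N = −n_y/n_z = −0.84138.
Intercept c from Loc-101: 681.6 + 22.58 + 249.89 = 954.07.
At (321, 624): z = −26.0 − 525.0 + 954.07 = 403.1 m.

403.1 m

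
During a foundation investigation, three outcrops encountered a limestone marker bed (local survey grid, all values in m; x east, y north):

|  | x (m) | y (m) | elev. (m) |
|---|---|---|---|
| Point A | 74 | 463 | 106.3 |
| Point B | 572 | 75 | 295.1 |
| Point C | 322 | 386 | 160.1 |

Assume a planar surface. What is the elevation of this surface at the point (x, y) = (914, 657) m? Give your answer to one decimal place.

Let the plane be z = a·x + b·y + c.
Point B−Point A: 498a − 388b = 188.8;  Point C−Point A: 248a − 77b = 53.8.
Solving gives a = 0.10949, b = −0.34607.
Then c = 106.3 − a·74 − b·463 = 258.43.
At (914, 657): z = 100.1 − 227.4 + 258.43 = 131.1 m.

131.1 m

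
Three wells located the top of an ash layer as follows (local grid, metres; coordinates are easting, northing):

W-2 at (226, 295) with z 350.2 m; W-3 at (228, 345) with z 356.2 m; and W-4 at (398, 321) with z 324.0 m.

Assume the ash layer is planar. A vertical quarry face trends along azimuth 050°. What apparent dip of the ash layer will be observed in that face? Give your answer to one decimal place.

Two edge vectors: W-2→W-3 = (2, 50, 6), W-2→W-4 = (172, 26, -26.2).
Normal n = (W-2→W-3) × (W-2→W-4) = (-1466, 1084.4, -8548).
So ∂z/∂easting = −n_x/n_z = −0.17150 and ∂z/∂northing = −n_y/n_z = 0.12686.
Unit vector along 050° is (sin 50°, cos 50°) = (0.7660, 0.6428).
Slope in that direction = a·(0.7660) + b·(0.6428) = −0.04983.
Apparent dip = arctan|0.04983| = 2.9° (true dip is 12.0°, so apparent ≤ true as expected).

2.9°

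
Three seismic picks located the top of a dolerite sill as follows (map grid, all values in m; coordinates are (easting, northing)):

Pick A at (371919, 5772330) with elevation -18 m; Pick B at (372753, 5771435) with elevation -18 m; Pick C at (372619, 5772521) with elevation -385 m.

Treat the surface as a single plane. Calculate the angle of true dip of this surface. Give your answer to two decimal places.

29.74°

Two edge vectors: Pick A→Pick B = (834, -895, 0), Pick A→Pick C = (700, 191, -367).
Normal n = (Pick A→Pick B) × (Pick A→Pick C) = (328465, 306078, 785794).
So ∂z/∂E = −n_x/n_z = −0.41800 and ∂z/∂N = −n_y/n_z = −0.38951.
Gradient magnitude |∇z| = √(a² + b²) = √(0.17473 + 0.15172) = 0.57136.
True dip = arctan(0.57136) = 29.74°, dipping toward NE (azimuth ≈ 047°).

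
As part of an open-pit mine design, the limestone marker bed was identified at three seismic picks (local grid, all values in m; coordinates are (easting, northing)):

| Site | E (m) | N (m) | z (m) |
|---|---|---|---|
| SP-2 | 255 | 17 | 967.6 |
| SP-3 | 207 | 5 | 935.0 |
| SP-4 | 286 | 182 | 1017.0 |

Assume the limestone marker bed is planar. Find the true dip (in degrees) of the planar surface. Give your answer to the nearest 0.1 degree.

33.4°

Two edge vectors: SP-2→SP-3 = (-48, -12, -32.6), SP-2→SP-4 = (31, 165, 49.4).
Normal n = (SP-2→SP-3) × (SP-2→SP-4) = (4786.2, 1360.6, -7548).
So ∂z/∂E = −n_x/n_z = 0.63410 and ∂z/∂N = −n_y/n_z = 0.18026.
Gradient magnitude |∇z| = √(a² + b²) = √(0.40209 + 0.03249) = 0.65923.
True dip = arctan(0.65923) = 33.4°, dipping toward WSW (azimuth ≈ 254°).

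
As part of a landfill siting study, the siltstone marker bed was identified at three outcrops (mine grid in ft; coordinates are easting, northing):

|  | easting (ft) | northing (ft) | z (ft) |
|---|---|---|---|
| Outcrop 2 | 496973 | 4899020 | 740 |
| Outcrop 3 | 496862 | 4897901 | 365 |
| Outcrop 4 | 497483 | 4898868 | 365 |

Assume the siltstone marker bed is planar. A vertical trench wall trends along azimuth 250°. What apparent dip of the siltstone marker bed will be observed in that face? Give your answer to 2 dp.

Two edge vectors: Outcrop 2→Outcrop 3 = (-111, -1119, -375), Outcrop 2→Outcrop 4 = (510, -152, -375).
Normal n = (Outcrop 2→Outcrop 3) × (Outcrop 2→Outcrop 4) = (362625, -232875, 587562).
So ∂z/∂easting = −n_x/n_z = −0.61717 and ∂z/∂northing = −n_y/n_z = 0.39634.
Unit vector along 250° is (sin 250°, cos 250°) = (-0.9397, -0.3420).
Slope in that direction = a·(-0.9397) + b·(-0.3420) = 0.44439.
Apparent dip = arctan|0.44439| = 23.96° (true dip is 36.3°, so apparent ≤ true as expected).

23.96°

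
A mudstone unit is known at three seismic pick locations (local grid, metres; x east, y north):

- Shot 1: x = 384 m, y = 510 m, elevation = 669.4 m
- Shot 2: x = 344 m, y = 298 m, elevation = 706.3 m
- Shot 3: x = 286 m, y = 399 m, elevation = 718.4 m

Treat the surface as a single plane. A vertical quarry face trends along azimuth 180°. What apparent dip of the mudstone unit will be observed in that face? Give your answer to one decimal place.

5.8°

Two edge vectors: Shot 1→Shot 2 = (-40, -212, 36.9), Shot 1→Shot 3 = (-98, -111, 49).
Normal n = (Shot 1→Shot 2) × (Shot 1→Shot 3) = (-6292.1, -1656.2, -16336).
So ∂z/∂x = −n_x/n_z = −0.38517 and ∂z/∂y = −n_y/n_z = −0.10138.
Unit vector along 180° is (sin 180°, cos 180°) = (0.0000, -1.0000).
Slope in that direction = a·(0.0000) + b·(-1.0000) = 0.10138.
Apparent dip = arctan|0.10138| = 5.8° (true dip is 21.7°, so apparent ≤ true as expected).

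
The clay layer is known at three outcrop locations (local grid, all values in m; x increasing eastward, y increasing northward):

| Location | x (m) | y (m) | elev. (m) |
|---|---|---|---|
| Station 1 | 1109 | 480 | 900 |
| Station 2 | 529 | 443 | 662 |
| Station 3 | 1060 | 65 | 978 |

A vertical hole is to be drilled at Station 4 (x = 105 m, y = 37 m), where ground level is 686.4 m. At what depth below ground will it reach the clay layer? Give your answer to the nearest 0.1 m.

108.1 m

Let the plane be z = a·x + b·y + c.
Station 2−Station 1: −580a − 37b = −238;  Station 3−Station 1: −49a − 415b = 78.
Solving gives a = 0.425540, b = −0.238196.
Then c = 900 − a·1109 − b·480 = 542.41.
At (105, 37): z_contact = 44.68 − 8.81 + 542.41 = 578.28 m.
Depth below ground = 686.4 − 578.28 = 108.1 m.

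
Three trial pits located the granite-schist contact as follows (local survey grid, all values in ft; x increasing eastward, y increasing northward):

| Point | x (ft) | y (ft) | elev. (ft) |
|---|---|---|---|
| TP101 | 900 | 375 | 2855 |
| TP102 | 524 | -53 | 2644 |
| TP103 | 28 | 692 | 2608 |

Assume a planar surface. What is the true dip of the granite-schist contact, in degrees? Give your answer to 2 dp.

21.62°

Let the plane be z = a·x + b·y + c.
TP102−TP101: −376a − 428b = −211;  TP103−TP101: −872a + 317b = −247.
Solving gives a = 0.35053, b = 0.18505.
Gradient magnitude |∇z| = √(a² + b²) = √(0.12287 + 0.03424) = 0.39638.
True dip = arctan(0.39638) = 21.62°, dipping toward WSW (azimuth ≈ 242°).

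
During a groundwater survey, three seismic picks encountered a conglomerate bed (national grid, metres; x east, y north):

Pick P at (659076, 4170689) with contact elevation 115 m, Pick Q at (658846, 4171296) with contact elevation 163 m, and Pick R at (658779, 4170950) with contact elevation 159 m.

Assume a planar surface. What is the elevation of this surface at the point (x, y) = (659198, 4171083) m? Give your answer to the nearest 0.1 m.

Two edge vectors: Pick P→Pick Q = (-230, 607, 48), Pick P→Pick R = (-297, 261, 44).
Normal n = (Pick P→Pick Q) × (Pick P→Pick R) = (14180, -4136, 120249).
So ∂z/∂x = −n_x/n_z = −0.117921979 and ∂z/∂y = −n_y/n_z = 0.034395296.
Intercept c from Pick P: 115 + 77719.55 − 143452.08 = −65617.54.
At (659198, 4171083): z = −77733.9 + 143465.6 − 65617.54 = 114.2 m.

114.2 m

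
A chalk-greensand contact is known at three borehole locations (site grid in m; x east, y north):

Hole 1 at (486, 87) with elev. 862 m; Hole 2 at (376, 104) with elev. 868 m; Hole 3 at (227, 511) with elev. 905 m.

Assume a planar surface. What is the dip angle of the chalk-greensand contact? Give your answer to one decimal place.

Let the plane be z = a·x + b·y + c.
Hole 2−Hole 1: −110a + 17b = 6;  Hole 3−Hole 1: −259a + 424b = 43.
Solving gives a = −0.04292, b = 0.07519.
Gradient magnitude |∇z| = √(a² + b²) = √(0.00184 + 0.00565) = 0.08658.
True dip = arctan(0.08658) = 4.9°, dipping toward SSE (azimuth ≈ 150°).

4.9°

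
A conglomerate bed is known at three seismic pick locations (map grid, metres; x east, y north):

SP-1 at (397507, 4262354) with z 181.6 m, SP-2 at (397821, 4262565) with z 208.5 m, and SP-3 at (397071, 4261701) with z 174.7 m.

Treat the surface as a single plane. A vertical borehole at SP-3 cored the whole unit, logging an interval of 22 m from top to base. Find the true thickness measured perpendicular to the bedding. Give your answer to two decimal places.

Let the plane be z = a·x + b·y + c.
SP-2−SP-1: 314a + 211b = 26.9;  SP-3−SP-1: −436a − 653b = −6.9.
Solving gives a = 0.14251, b = −0.08458.
|∇z| = √(a²+b²) = 0.16572, so dip δ = arctan(0.16572) = 9.41°.
True thickness = vertical thickness × cos δ = 22 × cos 9.41° = 21.70 m.

21.70 m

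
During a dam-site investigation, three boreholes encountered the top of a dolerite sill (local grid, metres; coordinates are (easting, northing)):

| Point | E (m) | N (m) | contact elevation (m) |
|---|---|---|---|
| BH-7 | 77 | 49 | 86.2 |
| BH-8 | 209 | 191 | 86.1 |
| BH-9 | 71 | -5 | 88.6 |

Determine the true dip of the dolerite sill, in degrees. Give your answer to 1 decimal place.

Let the plane be z = a·E + b·N + c.
BH-8−BH-7: 132a + 142b = −0.1;  BH-9−BH-7: −6a − 54b = 2.4.
Solving gives a = 0.05344, b = −0.05038.
Gradient magnitude |∇z| = √(a² + b²) = √(0.00286 + 0.00254) = 0.07345.
True dip = arctan(0.07345) = 4.2°, dipping toward NW (azimuth ≈ 313°).

4.2°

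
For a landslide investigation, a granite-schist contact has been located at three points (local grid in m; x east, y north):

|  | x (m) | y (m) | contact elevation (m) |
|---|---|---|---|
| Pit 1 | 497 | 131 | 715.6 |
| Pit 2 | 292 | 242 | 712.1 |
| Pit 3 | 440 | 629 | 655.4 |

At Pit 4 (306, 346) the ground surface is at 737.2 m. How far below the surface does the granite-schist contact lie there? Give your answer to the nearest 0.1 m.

Let the plane be z = a·x + b·y + c.
Pit 2−Pit 1: −205a + 111b = −3.5;  Pit 3−Pit 1: −57a + 498b = −60.2.
Solving gives a = −0.05158, b = −0.12679.
Then c = 715.6 − a·497 − b·131 = 757.84.
At (306, 346): z_contact = −15.78 − 43.87 + 757.84 = 698.19 m.
Depth below ground = 737.2 − 698.19 = 39.0 m.

39.0 m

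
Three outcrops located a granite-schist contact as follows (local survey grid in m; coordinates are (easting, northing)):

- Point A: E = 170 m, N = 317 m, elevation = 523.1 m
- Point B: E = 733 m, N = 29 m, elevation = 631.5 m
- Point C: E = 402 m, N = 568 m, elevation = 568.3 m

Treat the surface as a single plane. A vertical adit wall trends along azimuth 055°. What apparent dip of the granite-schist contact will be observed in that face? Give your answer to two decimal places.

9.04°

Let the plane be z = a·E + b·N + c.
Point B−Point A: 563a − 288b = 108.4;  Point C−Point A: 232a + 251b = 45.2.
Solving gives a = 0.19327, b = 0.00144.
Unit vector along 055° is (sin 55°, cos 55°) = (0.8192, 0.5736).
Slope in that direction = a·(0.8192) + b·(0.5736) = 0.15914.
Apparent dip = arctan|0.15914| = 9.04° (true dip is 10.9°, so apparent ≤ true as expected).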